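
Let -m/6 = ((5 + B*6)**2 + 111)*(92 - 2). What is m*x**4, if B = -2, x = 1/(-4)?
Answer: -675/2 ≈ -337.50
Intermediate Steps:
x = -1/4 ≈ -0.25000
m = -86400 (m = -6*((5 - 2*6)**2 + 111)*(92 - 2) = -6*((5 - 12)**2 + 111)*90 = -6*((-7)**2 + 111)*90 = -6*(49 + 111)*90 = -960*90 = -6*14400 = -86400)
m*x**4 = -86400*(-1/4)**4 = -86400*1/256 = -675/2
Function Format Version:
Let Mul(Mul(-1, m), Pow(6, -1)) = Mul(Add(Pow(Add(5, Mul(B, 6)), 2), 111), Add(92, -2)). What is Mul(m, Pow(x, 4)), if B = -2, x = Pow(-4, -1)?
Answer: Rational(-675, 2) ≈ -337.50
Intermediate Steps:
x = Rational(-1, 4) ≈ -0.25000
m = -86400 (m = Mul(-6, Mul(Add(Pow(Add(5, Mul(-2, 6)), 2), 111), Add(92, -2))) = Mul(-6, Mul(Add(Pow(Add(5, -12), 2), 111), 90)) = Mul(-6, Mul(Add(Pow(-7, 2), 111), 90)) = Mul(-6, Mul(Add(49, 111), 90)) = Mul(-6, Mul(160, 90)) = Mul(-6, 14400) = -86400)
Mul(m, Pow(x, 4)) = Mul(-86400, Pow(Rational(-1, 4), 4)) = Mul(-86400, Rational(1, 256)) = Rational(-675, 2)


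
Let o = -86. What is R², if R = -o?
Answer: 7396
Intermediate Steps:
R = 86 (R = -1*(-86) = 86)
R² = 86² = 7396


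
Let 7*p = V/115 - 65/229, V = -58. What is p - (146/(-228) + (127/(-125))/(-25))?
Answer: 6398014993/13134581250 ≈ 0.48711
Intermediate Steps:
p = -20757/184345 (p = (-58/115 - 65/229)/7 = (⅐)*(-20757/26335) = -20757/184345 ≈ -0.11260)
p - (146/(-228) + (127/(-125))/(-25)) = -20757/184345 - (146/(-228) + (127/(-125))/(-25)) = -20757/184345 - (146*(-1/228) + (127*(-1/125))*(-1/25)) = -20757/184345 - (-73/114 - 127/125*(-1/25)) = -20757/184345 - (-73/114 + 127/3125) = -20757/184345 - 1*(-213647/356250) = -20757/184345 + 213647/356250 = 6398014993/13134581250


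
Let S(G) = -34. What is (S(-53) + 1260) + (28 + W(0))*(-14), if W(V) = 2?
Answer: 806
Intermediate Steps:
(S(-53) + 1260) + (28 + W(0))*(-14) = (-34 + 1260) + (28 + 2)*(-14) = 1226 + 30*(-14) = 1226 - 420 = 806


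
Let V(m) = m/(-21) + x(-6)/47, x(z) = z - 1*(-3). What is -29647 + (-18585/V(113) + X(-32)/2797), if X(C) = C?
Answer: -394320065619/15031078 ≈ -26234.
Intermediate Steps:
x(z) = 3 + z (x(z) = z + 3 = 3 + z)
V(m) = -3/47 - m/21 (V(m) = m/(-21) + (3 - 6)/47 = m*(-1/21) - 3*1/47 = -m/21 - 3/47 = -3/47 - m/21)
-29647 + (-18585/V(113) + X(-32)/2797) = -29647 + (-18585/(-3/47 - 1/21*113) - 32/2797) = -29647 + (-18585/(-3/47 - 113/21) - 32*1/2797) = -29647 + (-18585/(-5374/987) - 32/2797) = -29647 + (-18585*(-987/5374) - 32/2797) = -29647 + (18343395/5374 - 32/2797) = -29647 + 51306303847/15031078 = -394320065619/15031078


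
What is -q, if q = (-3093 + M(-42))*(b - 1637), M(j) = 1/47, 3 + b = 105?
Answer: -223142950/47 ≈ -4.7477e+6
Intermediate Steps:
b = 102 (b = -3 + 105 = 102)
M(j) = 1/47
q = 223142950/47 (q = (-3093 + 1/47)*(102 - 1637) = -145370/47*(-1535) = 223142950/47 ≈ 4.7477e+6)
-q = -1*223142950/47 = -223142950/47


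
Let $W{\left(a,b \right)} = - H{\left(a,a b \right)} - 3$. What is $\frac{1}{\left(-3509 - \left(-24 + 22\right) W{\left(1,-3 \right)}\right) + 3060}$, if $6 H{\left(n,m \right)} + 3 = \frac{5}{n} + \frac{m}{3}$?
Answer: $- \frac{3}{1366} \approx -0.0021962$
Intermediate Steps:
$H{\left(n,m \right)} = - \frac{1}{2} + \frac{m}{18} + \frac{5}{6 n}$ ($H{\left(n,m \right)} = - \frac{1}{2} + \frac{\frac{5}{n} + \frac{m}{3}}{6} = - \frac{1}{2} + \left(\frac{m}{18} + \frac{5}{6 n}\right) = - \frac{1}{2} + \frac{m}{18} + \frac{5}{6 n}$)
$W{\left(a,b \right)} = -3 - \frac{15 + a \left(-9 + a b\right)}{18 a}$ ($W{\left(a,b \right)} = - \frac{15 + a \left(-9 + a b\right)}{18 a} - 3 = -3 - \frac{15 + a \left(-9 + a b\right)}{18 a}$)
$\frac{1}{\left(-3509 - \left(-24 + 22\right) W{\left(1,-3 \right)}\right) + 3060} = \frac{1}{\left(-3509 - \left(-24 + 22\right) \frac{-15 - 45 - - 3 \cdot 1^{2}}{18 \cdot 1}\right) + 3060} = \frac{1}{\left(-3509 - - 2 \cdot \frac{1}{18} \cdot 1 \left(-15 - 45 - \left(-3\right) 1\right)\right) + 3060} = \frac{1}{\left(-3509 - - 2 \cdot \frac{1}{18} \cdot 1 \left(-15 - 45 + 3\right)\right) + 3060} = \frac{1}{\left(-3509 - - 2 \cdot \frac{1}{18} \cdot 1 \left(-57\right)\right) + 3060} = \frac{1}{\left(-3509 - \left(-2\right) \left(- \frac{19}{6}\right)\right) + 3060} = \frac{1}{\left(-3509 - \frac{19}{3}\right) + 3060} = \frac{1}{- \frac{10546}{3} + 3060} = \frac{1}{- \frac{1366}{3}} = - \frac{3}{1366}$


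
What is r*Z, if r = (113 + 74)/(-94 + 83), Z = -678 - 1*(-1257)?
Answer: -9843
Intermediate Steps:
Z = 579 (Z = -678 + 1257 = 579)
r = -17 (r = 187/(-11) = 187*(-1/11) = -17)
r*Z = -17*579 = -9843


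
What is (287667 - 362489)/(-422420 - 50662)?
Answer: 37411/236541 ≈ 0.15816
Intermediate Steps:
(287667 - 362489)/(-422420 - 50662) = -74822/(-473082) = -74822*(-1/473082) = 37411/236541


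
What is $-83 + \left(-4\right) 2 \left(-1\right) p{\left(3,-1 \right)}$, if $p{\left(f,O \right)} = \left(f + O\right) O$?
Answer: $-99$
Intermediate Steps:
$p{\left(f,O \right)} = O \left(O + f\right)$ ($p{\left(f,O \right)} = \left(O + f\right) O = O \left(O + f\right)$)
$-83 + \left(-4\right) 2 \left(-1\right) p{\left(3,-1 \right)} = -83 + \left(-4\right) 2 \left(-1\right) \left(- (-1 + 3)\right) = -83 + \left(-8\right) \left(-1\right) \left(\left(-1\right) 2\right) = -83 + 8 \left(-2\right) = -83 - 16 = -99$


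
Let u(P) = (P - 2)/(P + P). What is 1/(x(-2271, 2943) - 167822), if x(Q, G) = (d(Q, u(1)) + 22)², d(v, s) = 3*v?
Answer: 1/45949859 ≈ 2.1763e-8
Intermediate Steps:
u(P) = (-2 + P)/(2*P) (u(P) = (-2 + P)/((2*P)) = (-2 + P)*(1/(2*P)) = (-2 + P)/(2*P))
x(Q, G) = (22 + 3*Q)² (x(Q, G) = (3*Q + 22)² = (22 + 3*Q)²)
1/(x(-2271, 2943) - 167822) = 1/((22 + 3*(-2271))² - 167822) = 1/((22 - 6813)² - 167822) = 1/((-6791)² - 167822) = 1/(46117681 - 167822) = 1/45949859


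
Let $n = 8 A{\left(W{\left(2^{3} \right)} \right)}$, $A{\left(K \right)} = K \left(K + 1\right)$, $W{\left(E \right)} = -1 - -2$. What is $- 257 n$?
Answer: $-4112$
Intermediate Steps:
$W{\left(E \right)} = 1$ ($W{\left(E \right)} = -1 + 2 = 1$)
$A{\left(K \right)} = K \left(1 + K\right)$
$n = 16$ ($n = 8 \cdot 1 \left(1 + 1\right) = 8 \cdot 1 \cdot 2 = 8 \cdot 2 = 16$)
$- 257 n = \left(-257\right) 16 = -4112$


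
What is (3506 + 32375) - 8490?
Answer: 27391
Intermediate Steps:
(3506 + 32375) - 8490 = 35881 - 8490 = 27391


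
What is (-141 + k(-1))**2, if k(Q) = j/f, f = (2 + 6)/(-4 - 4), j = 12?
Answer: 23409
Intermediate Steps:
f = -1 (f = 8/(-8) = 8*(-1/8) = -1)
k(Q) = -12 (k(Q) = 12/(-1) = 12*(-1) = -12)
(-141 + k(-1))**2 = (-141 - 12)**2 = (-153)**2 = 23409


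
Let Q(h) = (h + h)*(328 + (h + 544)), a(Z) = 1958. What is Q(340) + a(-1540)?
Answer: 826118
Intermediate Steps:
Q(h) = 2*h*(872 + h) (Q(h) = (2*h)*(328 + (544 + h)) = (2*h)*(872 + h) = 2*h*(872 + h))
Q(340) + a(-1540) = 2*340*(872 + 340) + 1958 = 2*340*1212 + 1958 = 824160 + 1958 = 826118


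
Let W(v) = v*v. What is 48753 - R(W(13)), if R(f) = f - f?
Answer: 48753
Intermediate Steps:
W(v) = v²
R(f) = 0
48753 - R(W(13)) = 48753 - 1*0 = 48753 + 0 = 48753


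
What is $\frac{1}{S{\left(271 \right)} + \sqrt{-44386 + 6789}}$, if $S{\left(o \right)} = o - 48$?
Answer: $\frac{223}{87326} - \frac{i \sqrt{37597}}{87326} \approx 0.0025536 - 0.0022204 i$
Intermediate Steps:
$S{\left(o \right)} = -48 + o$ ($S{\left(o \right)} = o - 48 = -48 + o$)
$\frac{1}{S{\left(271 \right)} + \sqrt{-44386 + 6789}} = \frac{1}{\left(-48 + 271\right) + \sqrt{-44386 + 6789}} = \frac{1}{223 + \sqrt{-37597}} = \frac{1}{223 + i \sqrt{37597}}$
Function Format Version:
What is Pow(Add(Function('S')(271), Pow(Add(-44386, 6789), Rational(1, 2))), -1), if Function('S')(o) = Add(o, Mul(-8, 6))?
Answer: Add(Rational(223, 87326), Mul(Rational(-1, 87326), I, Pow(37597, Rational(1, 2)))) ≈ Add(0.0025536, Mul(-0.0022204, I))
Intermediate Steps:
Function('S')(o) = Add(-48, o) (Function('S')(o) = Add(o, -48) = Add(-48, o))
Pow(Add(Function('S')(271), Pow(Add(-44386, 6789), Rational(1, 2))), -1) = Pow(Add(Add(-48, 271), Pow(Add(-44386, 6789), Rational(1, 2))), -1) = Pow(Add(223, Pow(-37597, Rational(1, 2))), -1) = Pow(Add(223, Mul(I, Pow(37597, Rational(1, 2)))), -1)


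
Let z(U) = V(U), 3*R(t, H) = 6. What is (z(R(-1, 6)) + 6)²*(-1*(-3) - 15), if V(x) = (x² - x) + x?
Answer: -1200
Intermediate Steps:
R(t, H) = 2 (R(t, H) = (⅓)*6 = 2)
V(x) = x²
z(U) = U²
(z(R(-1, 6)) + 6)²*(-1*(-3) - 15) = (2² + 6)²*(-1*(-3) - 15) = (4 + 6)²*(3 - 15) = 10²*(-12) = 100*(-12) = -1200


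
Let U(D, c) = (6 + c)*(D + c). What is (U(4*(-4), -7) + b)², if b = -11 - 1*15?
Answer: 9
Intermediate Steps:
b = -26 (b = -11 - 15 = -26)
(U(4*(-4), -7) + b)² = (((-7)² + 6*(4*(-4)) + 6*(-7) + (4*(-4))*(-7)) - 26)² = ((49 + 6*(-16) - 42 - 16*(-7)) - 26)² = ((49 - 96 - 42 + 112) - 26)² = (23 - 26)² = (-3)² = 9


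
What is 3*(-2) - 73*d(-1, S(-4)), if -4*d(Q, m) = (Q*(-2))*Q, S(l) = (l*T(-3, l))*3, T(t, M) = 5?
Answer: -85/2 ≈ -42.500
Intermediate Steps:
S(l) = 15*l (S(l) = (l*5)*3 = (5*l)*3 = 15*l)
d(Q, m) = Q²/2 (d(Q, m) = -Q*(-2)*Q/4 = -(-2*Q)*Q/4 = -(-1)*Q²/2 = Q²/2)
3*(-2) - 73*d(-1, S(-4)) = 3*(-2) - 73*(-1)²/2 = -6 - 73/2 = -85/2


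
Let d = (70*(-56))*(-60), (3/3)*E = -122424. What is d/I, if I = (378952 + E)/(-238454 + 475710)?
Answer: 3487663200/16033 ≈ 2.1753e+5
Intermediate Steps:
E = -122424
d = 235200 (d = -3920*(-60) = 235200)
I = 32066/29657 (I = (378952 - 122424)/(-238454 + 475710) = 256528/237256 = 256528*(1/237256) = 32066/29657 ≈ 1.0812)
d/I = 235200/(32066/29657) = 235200*(29657/32066) = 3487663200/16033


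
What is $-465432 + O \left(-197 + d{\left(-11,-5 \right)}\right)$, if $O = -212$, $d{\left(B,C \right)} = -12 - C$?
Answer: $-422184$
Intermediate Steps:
$-465432 + O \left(-197 + d{\left(-11,-5 \right)}\right) = -465432 - 212 \left(-197 - 7\right) = -465432 - -43248 = -465432 + 43248 = -422184$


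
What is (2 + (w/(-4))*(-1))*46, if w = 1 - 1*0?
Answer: 207/2 ≈ 103.50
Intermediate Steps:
w = 1 (w = 1 + 0 = 1)
(2 + (w/(-4))*(-1))*46 = (2 + (1/(-4))*(-1))*46 = (2 + (1*(-¼))*(-1))*46 = (2 - ¼*(-1))*46 = (2 + ¼)*46 = (9/4)*46 = 207/2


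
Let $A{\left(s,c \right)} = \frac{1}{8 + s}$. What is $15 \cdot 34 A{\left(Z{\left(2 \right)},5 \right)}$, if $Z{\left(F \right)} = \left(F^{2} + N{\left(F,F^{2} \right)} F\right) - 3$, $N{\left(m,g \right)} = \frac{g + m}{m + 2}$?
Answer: $\frac{85}{2} \approx 42.5$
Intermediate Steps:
$N{\left(m,g \right)} = \frac{g + m}{2 + m}$
$Z{\left(F \right)} = -3 + F^{2} + \frac{F \left(F + F^{2}\right)}{2 + F}$ ($Z{\left(F \right)} = \left(F^{2} + \frac{F^{2} + F}{2 + F} F\right) - 3 = \left(F^{2} + \frac{F + F^{2}}{2 + F} F\right) - 3 = \left(F^{2} + \frac{F \left(F + F^{2}\right)}{2 + F}\right) - 3 = -3 + F^{2} + \frac{F \left(F + F^{2}\right)}{2 + F}$)
$15 \cdot 34 A{\left(Z{\left(2 \right)},5 \right)} = \frac{15 \cdot 34}{8 + \frac{2^{2} \left(1 + 2\right) + \left(-3 + 2^{2}\right) \left(2 + 2\right)}{2 + 2}} = \frac{510}{8 + \frac{4 \cdot 3 + \left(-3 + 4\right) 4}{4}} = \frac{510}{8 + \frac{12 + 1 \cdot 4}{4}} = \frac{510}{8 + \frac{12 + 4}{4}} = \frac{510}{8 + \frac{1}{4} \cdot 16} = \frac{510}{8 + 4} = \frac{510}{12} = 510 \cdot \frac{1}{12} = \frac{85}{2}$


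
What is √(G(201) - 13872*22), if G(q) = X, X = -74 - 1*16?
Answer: I*√305274 ≈ 552.52*I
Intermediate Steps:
X = -90 (X = -74 - 16 = -90)
G(q) = -90
√(G(201) - 13872*22) = √(-90 - 13872*22) = √(-90 - 305184) = √(-305274) = I*√305274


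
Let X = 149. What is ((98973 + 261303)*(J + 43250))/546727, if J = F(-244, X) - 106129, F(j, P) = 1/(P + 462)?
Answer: -13841468142768/334050197 ≈ -41435.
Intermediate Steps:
F(j, P) = 1/(462 + P)
J = -64844818/611 (J = 1/(462 + 149) - 106129 = 1/611 - 106129 = -64844818/611 ≈ -1.0613e+5)
((98973 + 261303)*(J + 43250))/546727 = ((98973 + 261303)*(-64844818/611 + 43250))/546727 = (360276*(-38419068/611))*(1/546727) = -13841468142768/611*1/546727 = -13841468142768/334050197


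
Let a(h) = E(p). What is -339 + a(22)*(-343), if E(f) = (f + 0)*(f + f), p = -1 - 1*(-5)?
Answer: -11315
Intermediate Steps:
p = 4 (p = -1 + 5 = 4)
E(f) = 2*f² (E(f) = f*(2*f) = 2*f²)
a(h) = 32 (a(h) = 2*4² = 2*16 = 32)
-339 + a(22)*(-343) = -339 + 32*(-343) = -339 - 10976 = -11315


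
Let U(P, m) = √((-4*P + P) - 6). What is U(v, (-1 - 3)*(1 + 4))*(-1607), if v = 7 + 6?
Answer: -4821*I*√5 ≈ -10780.0*I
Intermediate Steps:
v = 13
U(P, m) = √(-6 - 3*P) (U(P, m) = √(-3*P - 6) = √(-6 - 3*P))
U(v, (-1 - 3)*(1 + 4))*(-1607) = √(-6 - 3*13)*(-1607) = √(-6 - 39)*(-1607) = √(-45)*(-1607) = (3*I*√5)*(-1607) = -4821*I*√5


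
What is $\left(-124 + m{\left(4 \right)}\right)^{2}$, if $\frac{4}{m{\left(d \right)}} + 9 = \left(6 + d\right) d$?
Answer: $\frac{14745600}{961} \approx 15344.0$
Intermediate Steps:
$m{\left(d \right)} = \frac{4}{-9 + d \left(6 + d\right)}$ ($m{\left(d \right)} = \frac{4}{-9 + \left(6 + d\right) d} = \frac{4}{-9 + d \left(6 + d\right)}$)
$\left(-124 + m{\left(4 \right)}\right)^{2} = \left(-124 + \frac{4}{-9 + 4^{2} + 6 \cdot 4}\right)^{2} = \left(-124 + \frac{4}{-9 + 16 + 24}\right)^{2} = \left(-124 + \frac{4}{31}\right)^{2} = \left(- \frac{3840}{31}\right)^{2} = \frac{14745600}{961}$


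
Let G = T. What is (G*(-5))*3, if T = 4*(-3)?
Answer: 180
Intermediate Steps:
T = -12
G = -12
(G*(-5))*3 = -12*(-5)*3 = 60*3 = 180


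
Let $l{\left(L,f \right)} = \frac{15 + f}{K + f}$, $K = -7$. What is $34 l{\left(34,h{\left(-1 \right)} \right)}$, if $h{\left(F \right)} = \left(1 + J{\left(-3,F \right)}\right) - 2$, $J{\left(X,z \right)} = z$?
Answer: $- \frac{442}{9} \approx -49.111$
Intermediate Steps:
$h{\left(F \right)} = -1 + F$ ($h{\left(F \right)} = \left(1 + F\right) - 2 = -1 + F$)
$l{\left(L,f \right)} = \frac{15 + f}{-7 + f}$
$34 l{\left(34,h{\left(-1 \right)} \right)} = 34 \frac{15 - 2}{-7 - 2} = 34 \frac{1}{-9} \cdot 13 = 34 \left(\left(- \frac{1}{9}\right) 13\right) = 34 \left(- \frac{13}{9}\right) = - \frac{442}{9}$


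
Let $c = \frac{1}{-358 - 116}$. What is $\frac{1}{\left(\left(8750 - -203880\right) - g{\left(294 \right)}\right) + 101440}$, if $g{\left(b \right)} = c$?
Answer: $\frac{474}{148869181} \approx 3.184 \cdot 10^{-6}$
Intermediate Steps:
$c = - \frac{1}{474}$ ($c = \frac{1}{-474} = - \frac{1}{474} \approx -0.0021097$)
$g{\left(b \right)} = - \frac{1}{474}$
$\frac{1}{\left(\left(8750 - -203880\right) - g{\left(294 \right)}\right) + 101440} = \frac{1}{\left(\left(8750 - -203880\right) - - \frac{1}{474}\right) + 101440} = \frac{1}{\left(\left(8750 + 203880\right) + \frac{1}{474}\right) + 101440} = \frac{1}{\left(212630 + \frac{1}{474}\right) + 101440} = \frac{1}{\frac{100786621}{474} + 101440} = \frac{1}{\frac{148869181}{474}} = \frac{474}{148869181}$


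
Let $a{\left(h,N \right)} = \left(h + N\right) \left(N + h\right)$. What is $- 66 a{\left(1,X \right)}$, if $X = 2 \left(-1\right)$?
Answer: $-66$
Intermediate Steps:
$X = -2$
$a{\left(h,N \right)} = \left(N + h\right)^{2}$ ($a{\left(h,N \right)} = \left(N + h\right) \left(N + h\right) = \left(N + h\right)^{2}$)
$- 66 a{\left(1,X \right)} = - 66 \left(-2 + 1\right)^{2} = - 66 \left(-1\right)^{2} = \left(-66\right) 1 = -66$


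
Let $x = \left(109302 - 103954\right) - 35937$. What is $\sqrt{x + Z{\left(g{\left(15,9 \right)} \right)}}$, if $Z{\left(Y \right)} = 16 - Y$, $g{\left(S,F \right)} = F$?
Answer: $3 i \sqrt{3398} \approx 174.88 i$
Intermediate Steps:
$x = -30589$ ($x = 5348 - 35937 = -30589$)
$\sqrt{x + Z{\left(g{\left(15,9 \right)} \right)}} = \sqrt{-30589 + \left(16 - 9\right)} = \sqrt{-30589 + 7} = \sqrt{-30582} = 3 i \sqrt{3398}$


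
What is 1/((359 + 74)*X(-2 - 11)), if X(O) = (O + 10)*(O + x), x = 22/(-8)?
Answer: 4/81837 ≈ 4.8878e-5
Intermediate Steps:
x = -11/4 (x = 22*(-1/8) = -11/4 ≈ -2.7500)
X(O) = (10 + O)*(-11/4 + O) (X(O) = (O + 10)*(O - 11/4) = (10 + O)*(-11/4 + O))
1/((359 + 74)*X(-2 - 11)) = 1/((359 + 74)*(-55/2 + (-2 - 11)**2 + 29*(-2 - 11)/4)) = 1/(433*(-55/2 + (-13)**2 + (29/4)*(-13))) = 1/(433*(-55/2 + 169 - 377/4)) = 1/(433*(189/4)) = 1/(81837/4) = 4/81837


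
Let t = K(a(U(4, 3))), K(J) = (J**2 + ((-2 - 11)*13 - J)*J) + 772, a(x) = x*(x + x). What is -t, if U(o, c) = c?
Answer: 2270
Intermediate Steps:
a(x) = 2*x**2 (a(x) = x*(2*x) = 2*x**2)
K(J) = 772 + J**2 + J*(-169 - J) (K(J) = (J**2 + (-13*13 - J)*J) + 772 = (J**2 + (-169 - J)*J) + 772 = (J**2 + J*(-169 - J)) + 772 = 772 + J**2 + J*(-169 - J))
t = -2270 (t = 772 - 338*3**2 = 772 - 338*9 = 772 - 169*18 = 772 - 3042 = -2270)
-t = -1*(-2270) = 2270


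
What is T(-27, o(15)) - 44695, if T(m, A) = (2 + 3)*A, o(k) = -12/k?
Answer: -44699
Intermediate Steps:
T(m, A) = 5*A
T(-27, o(15)) - 44695 = 5*(-12/15) - 44695 = 5*(-12*1/15) - 44695 = 5*(-4/5) - 44695 = -4 - 44695 = -44699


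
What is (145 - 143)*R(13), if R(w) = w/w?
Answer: 2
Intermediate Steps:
R(w) = 1
(145 - 143)*R(13) = (145 - 143)*1 = 2*1 = 2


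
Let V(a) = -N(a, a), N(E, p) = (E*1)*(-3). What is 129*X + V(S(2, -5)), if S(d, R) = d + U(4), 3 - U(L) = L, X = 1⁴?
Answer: 132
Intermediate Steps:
X = 1
U(L) = 3 - L
S(d, R) = -1 + d (S(d, R) = d + (3 - 1*4) = d + (3 - 4) = d - 1 = -1 + d)
N(E, p) = -3*E (N(E, p) = E*(-3) = -3*E)
V(a) = 3*a (V(a) = -(-3)*a = 3*a)
129*X + V(S(2, -5)) = 129*1 + 3*(-1 + 2) = 129 + 3*1 = 129 + 3 = 132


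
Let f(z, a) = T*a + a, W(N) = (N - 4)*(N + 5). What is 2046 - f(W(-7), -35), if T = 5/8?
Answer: 16823/8 ≈ 2102.9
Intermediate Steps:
W(N) = (-4 + N)*(5 + N)
T = 5/8 (T = 5*(⅛) = 5/8 ≈ 0.62500)
f(z, a) = 13*a/8 (f(z, a) = 5*a/8 + a = 13*a/8)
2046 - f(W(-7), -35) = 2046 - 13*(-35)/8 = 2046 - 1*(-455/8) = 2046 + 455/8 = 16823/8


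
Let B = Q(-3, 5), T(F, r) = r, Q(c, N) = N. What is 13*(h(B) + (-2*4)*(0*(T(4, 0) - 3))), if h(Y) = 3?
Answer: 39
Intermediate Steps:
B = 5
13*(h(B) + (-2*4)*(0*(T(4, 0) - 3))) = 13*(3 + (-2*4)*(0*(0 - 3))) = 13*(3 - 0*(-3)) = 13*(3 - 8*0) = 13*(3 + 0) = 13*3 = 39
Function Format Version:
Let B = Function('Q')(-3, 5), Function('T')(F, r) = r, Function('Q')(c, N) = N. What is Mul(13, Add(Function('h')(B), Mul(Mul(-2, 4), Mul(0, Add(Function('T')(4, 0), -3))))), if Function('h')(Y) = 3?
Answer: 39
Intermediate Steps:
B = 5
Mul(13, Add(Function('h')(B), Mul(Mul(-2, 4), Mul(0, Add(Function('T')(4, 0), -3))))) = Mul(13, Add(3, Mul(Mul(-2, 4), Mul(0, Add(0, -3))))) = Mul(13, Add(3, Mul(-8, Mul(0, -3)))) = Mul(13, Add(3, Mul(-8, 0))) = Mul(13, Add(3, 0)) = Mul(13, 3) = 39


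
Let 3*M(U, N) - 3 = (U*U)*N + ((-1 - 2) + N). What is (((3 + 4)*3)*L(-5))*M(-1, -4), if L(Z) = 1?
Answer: -56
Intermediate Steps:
M(U, N) = N/3 + N*U²/3 (M(U, N) = 1 + ((U*U)*N + ((-1 - 2) + N))/3 = 1 + (U²*N + (-3 + N))/3 = 1 + (N*U² + (-3 + N))/3 = 1 + (-3 + N + N*U²)/3 = 1 + (-1 + N/3 + N*U²/3) = N/3 + N*U²/3)
(((3 + 4)*3)*L(-5))*M(-1, -4) = (((3 + 4)*3)*1)*((⅓)*(-4)*(1 + (-1)²)) = ((7*3)*1)*((⅓)*(-4)*(1 + 1)) = (21*1)*((⅓)*(-4)*2) = 21*(-8/3) = -56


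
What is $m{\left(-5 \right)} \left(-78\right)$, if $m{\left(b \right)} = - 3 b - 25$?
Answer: $780$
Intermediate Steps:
$m{\left(b \right)} = -25 - 3 b$
$m{\left(-5 \right)} \left(-78\right) = \left(-25 - -15\right) \left(-78\right) = \left(-25 + 15\right) \left(-78\right) = \left(-10\right) \left(-78\right) = 780$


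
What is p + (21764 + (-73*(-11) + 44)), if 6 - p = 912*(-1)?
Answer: 23529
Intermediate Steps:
p = 918 (p = 6 - 912*(-1) = 6 - 1*(-912) = 6 + 912 = 918)
p + (21764 + (-73*(-11) + 44)) = 918 + (21764 + (-73*(-11) + 44)) = 918 + (21764 + (803 + 44)) = 918 + (21764 + 847) = 918 + 22611 = 23529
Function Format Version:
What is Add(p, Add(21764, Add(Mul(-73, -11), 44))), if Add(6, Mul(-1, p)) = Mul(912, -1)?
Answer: 23529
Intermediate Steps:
p = 918 (p = Add(6, Mul(-1, Mul(912, -1))) = Add(6, Mul(-1, -912)) = Add(6, 912) = 918)
Add(p, Add(21764, Add(Mul(-73, -11), 44))) = Add(918, Add(21764, Add(Mul(-73, -11), 44))) = Add(918, Add(21764, Add(803, 44))) = Add(918, Add(21764, 847)) = Add(918, 22611) = 23529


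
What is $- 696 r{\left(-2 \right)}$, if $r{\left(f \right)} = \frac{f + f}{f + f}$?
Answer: $-696$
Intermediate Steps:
$r{\left(f \right)} = 1$ ($r{\left(f \right)} = \frac{2 f}{2 f} = 2 f \frac{1}{2 f} = 1$)
$- 696 r{\left(-2 \right)} = \left(-696\right) 1 = -696$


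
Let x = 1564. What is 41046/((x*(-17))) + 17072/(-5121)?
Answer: -332053451/68078574 ≈ -4.8775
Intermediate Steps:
41046/((x*(-17))) + 17072/(-5121) = 41046/((1564*(-17))) + 17072/(-5121) = 41046/(-26588) + 17072*(-1/5121) = 41046*(-1/26588) - 17072/5121 = -20523/13294 - 17072/5121 = -332053451/68078574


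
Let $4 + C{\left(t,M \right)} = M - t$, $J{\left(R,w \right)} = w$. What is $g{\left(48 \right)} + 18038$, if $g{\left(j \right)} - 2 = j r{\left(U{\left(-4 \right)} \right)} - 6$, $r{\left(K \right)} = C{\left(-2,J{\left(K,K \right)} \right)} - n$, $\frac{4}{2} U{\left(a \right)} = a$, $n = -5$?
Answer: $18082$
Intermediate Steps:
$U{\left(a \right)} = \frac{a}{2}$
$C{\left(t,M \right)} = -4 + M - t$ ($C{\left(t,M \right)} = -4 + \left(M - t\right) = -4 + M - t$)
$r{\left(K \right)} = 3 + K$ ($r{\left(K \right)} = \left(-4 + K - -2\right) - -5 = \left(-4 + K + 2\right) + 5 = \left(-2 + K\right) + 5 = 3 + K$)
$g{\left(j \right)} = -4 + j$ ($g{\left(j \right)} = 2 + \left(j \left(3 + \frac{1}{2} \left(-4\right)\right) - 6\right) = 2 + \left(j \left(3 - 2\right) - 6\right) = 2 + \left(j 1 - 6\right) = 2 + \left(j - 6\right) = 2 + \left(-6 + j\right) = -4 + j$)
$g{\left(48 \right)} + 18038 = \left(-4 + 48\right) + 18038 = 44 + 18038 = 18082$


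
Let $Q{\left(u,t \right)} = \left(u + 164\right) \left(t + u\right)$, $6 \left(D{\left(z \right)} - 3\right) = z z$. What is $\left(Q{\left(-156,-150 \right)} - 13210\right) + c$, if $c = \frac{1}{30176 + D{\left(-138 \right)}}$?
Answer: $- \frac{522241273}{33353} \approx -15658.0$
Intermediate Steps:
$D{\left(z \right)} = 3 + \frac{z^{2}}{6}$ ($D{\left(z \right)} = 3 + \frac{z z}{6} = 3 + \frac{z^{2}}{6}$)
$Q{\left(u,t \right)} = \left(164 + u\right) \left(t + u\right)$
$c = \frac{1}{33353}$ ($c = \frac{1}{30176 + \left(3 + \frac{\left(-138\right)^{2}}{6}\right)} = \frac{1}{30176 + \left(3 + \frac{1}{6} \cdot 19044\right)} = \frac{1}{30176 + \left(3 + 3174\right)} = \frac{1}{30176 + 3177} = \frac{1}{33353} \approx 2.9982 \cdot 10^{-5}$)
$\left(Q{\left(-156,-150 \right)} - 13210\right) + c = \left(\left(\left(-156\right)^{2} + 164 \left(-150\right) + 164 \left(-156\right) - -23400\right) - 13210\right) + \frac{1}{33353} = \left(\left(24336 - 24600 - 25584 + 23400\right) - 13210\right) + \frac{1}{33353} = \left(-2448 - 13210\right) + \frac{1}{33353} = -15658 + \frac{1}{33353} = - \frac{522241273}{33353}$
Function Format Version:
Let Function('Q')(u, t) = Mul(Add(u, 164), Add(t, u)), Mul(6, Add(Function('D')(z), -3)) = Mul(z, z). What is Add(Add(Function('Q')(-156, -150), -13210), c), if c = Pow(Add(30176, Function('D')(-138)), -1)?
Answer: Rational(-522241273, 33353) ≈ -15658.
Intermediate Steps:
Function('D')(z) = Add(3, Mul(Rational(1, 6), Pow(z, 2))) (Function('D')(z) = Add(3, Mul(Rational(1, 6), Mul(z, z))) = Add(3, Mul(Rational(1, 6), Pow(z, 2))))
Function('Q')(u, t) = Mul(Add(164, u), Add(t, u))
c = Rational(1, 33353) (c = Pow(Add(30176, Add(3, Mul(Rational(1, 6), Pow(-138, 2)))), -1) = Pow(Add(30176, Add(3, Mul(Rational(1, 6), 19044))), -1) = Pow(Add(30176, Add(3, 3174)), -1) = Pow(Add(30176, 3177), -1) = Pow(33353, -1) = Rational(1, 33353) ≈ 2.9982e-5)
Add(Add(Function('Q')(-156, -150), -13210), c) = Add(Add(Add(Pow(-156, 2), Mul(164, -150), Mul(164, -156), Mul(-150, -156)), -13210), Rational(1, 33353)) = Add(Add(Add(24336, -24600, -25584, 23400), -13210), Rational(1, 33353)) = Add(Add(-2448, -13210), Rational(1, 33353)) = Add(-15658, Rational(1, 33353)) = Rational(-522241273, 33353)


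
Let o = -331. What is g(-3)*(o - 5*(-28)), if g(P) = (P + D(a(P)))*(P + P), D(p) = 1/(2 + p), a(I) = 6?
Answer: -13179/4 ≈ -3294.8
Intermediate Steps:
g(P) = 2*P*(1/8 + P) (g(P) = (P + 1/(2 + 6))*(P + P) = (P + 1/8)*(2*P) = (1/8 + P)*(2*P) = 2*P*(1/8 + P))
g(-3)*(o - 5*(-28)) = ((1/4)*(-3)*(1 + 8*(-3)))*(-331 - 5*(-28)) = ((1/4)*(-3)*(1 - 24))*(-331 + 140) = ((1/4)*(-3)*(-23))*(-191) = (69/4)*(-191) = -13179/4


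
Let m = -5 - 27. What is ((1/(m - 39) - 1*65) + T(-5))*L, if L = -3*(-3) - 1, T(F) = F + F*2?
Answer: -45448/71 ≈ -640.11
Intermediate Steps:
m = -32
T(F) = 3*F (T(F) = F + 2*F = 3*F)
L = 8 (L = 9 - 1 = 8)
((1/(m - 39) - 1*65) + T(-5))*L = ((1/(-32 - 39) - 1*65) + 3*(-5))*8 = ((1/(-71) - 65) - 15)*8 = ((-1/71 - 65) - 15)*8 = (-4616/71 - 15)*8 = -5681/71*8 = -45448/71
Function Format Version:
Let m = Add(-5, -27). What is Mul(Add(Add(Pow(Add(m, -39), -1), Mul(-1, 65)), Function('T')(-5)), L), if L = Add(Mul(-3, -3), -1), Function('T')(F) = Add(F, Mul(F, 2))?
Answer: Rational(-45448, 71) ≈ -640.11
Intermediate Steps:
m = -32
Function('T')(F) = Mul(3, F) (Function('T')(F) = Add(F, Mul(2, F)) = Mul(3, F))
L = 8 (L = Add(9, -1) = 8)
Mul(Add(Add(Pow(Add(m, -39), -1), Mul(-1, 65)), Function('T')(-5)), L) = Mul(Add(Add(Pow(Add(-32, -39), -1), Mul(-1, 65)), Mul(3, -5)), 8) = Mul(Add(Add(Pow(-71, -1), -65), -15), 8) = Mul(Add(Add(Rational(-1, 71), -65), -15), 8) = Mul(Add(Rational(-4616, 71), -15), 8) = Mul(Rational(-5681, 71), 8) = Rational(-45448, 71)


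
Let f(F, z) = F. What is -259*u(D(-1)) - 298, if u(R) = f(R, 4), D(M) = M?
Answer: -39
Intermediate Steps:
u(R) = R
-259*u(D(-1)) - 298 = -259*(-1) - 298 = 259 - 298 = -39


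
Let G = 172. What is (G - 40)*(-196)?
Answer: -25872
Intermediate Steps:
(G - 40)*(-196) = (172 - 40)*(-196) = 132*(-196) = -25872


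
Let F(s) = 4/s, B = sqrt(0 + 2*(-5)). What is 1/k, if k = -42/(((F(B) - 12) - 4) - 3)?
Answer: 19/42 + I*sqrt(10)/105 ≈ 0.45238 + 0.030117*I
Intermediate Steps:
B = I*sqrt(10) (B = sqrt(0 - 10) = sqrt(-10) = I*sqrt(10) ≈ 3.1623*I)
k = -42/(-19 - 2*I*sqrt(10)/5) (k = -42/(((4/((I*sqrt(10))) - 12) - 4) - 3) = -42/(((4*(-I*sqrt(10)/10) - 12) - 4) - 3) = -42/(((-2*I*sqrt(10)/5 - 12) - 4) - 3) = -42/(((-12 - 2*I*sqrt(10)/5) - 4) - 3) = -42/((-16 - 2*I*sqrt(10)/5) - 3) = -42/(-19 - 2*I*sqrt(10)/5) ≈ 2.2008 - 0.14651*I)
1/k = 1/(570/259 - 12*I*sqrt(10)/259)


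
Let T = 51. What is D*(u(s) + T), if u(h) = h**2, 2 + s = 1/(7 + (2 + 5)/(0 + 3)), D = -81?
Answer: -3466233/784 ≈ -4421.2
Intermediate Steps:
s = -53/28 (s = -2 + 1/(7 + (2 + 5)/(0 + 3)) = -2 + 1/(7 + 7/3) = -2 + 1/(28/3) = -2 + 3/28 = -53/28 ≈ -1.8929)
D*(u(s) + T) = -81*((-53/28)**2 + 51) = -81*(2809/784 + 51) = -81*42793/784 = -3466233/784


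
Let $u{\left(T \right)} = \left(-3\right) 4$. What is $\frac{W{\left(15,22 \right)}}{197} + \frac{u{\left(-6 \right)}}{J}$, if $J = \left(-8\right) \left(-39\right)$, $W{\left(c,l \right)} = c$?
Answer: $\frac{193}{5122} \approx 0.037681$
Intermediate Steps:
$u{\left(T \right)} = -12$
$J = 312$
$\frac{W{\left(15,22 \right)}}{197} + \frac{u{\left(-6 \right)}}{J} = \frac{15}{197} - \frac{12}{312} = 15 \cdot \frac{1}{197} - \frac{1}{26} = \frac{15}{197} - \frac{1}{26} = \frac{193}{5122}$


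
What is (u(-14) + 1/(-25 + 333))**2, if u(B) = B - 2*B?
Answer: 18601969/94864 ≈ 196.09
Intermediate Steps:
u(B) = -B
(u(-14) + 1/(-25 + 333))**2 = (-1*(-14) + 1/(-25 + 333))**2 = (14 + 1/308)**2 = (4313/308)**2 = 18601969/94864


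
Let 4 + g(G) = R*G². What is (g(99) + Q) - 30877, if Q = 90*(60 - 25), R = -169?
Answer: -1684100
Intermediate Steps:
g(G) = -4 - 169*G²
Q = 3150 (Q = 90*35 = 3150)
(g(99) + Q) - 30877 = ((-4 - 169*99²) + 3150) - 30877 = ((-4 - 169*9801) + 3150) - 30877 = ((-4 - 1656369) + 3150) - 30877 = (-1656373 + 3150) - 30877 = -1653223 - 30877 = -1684100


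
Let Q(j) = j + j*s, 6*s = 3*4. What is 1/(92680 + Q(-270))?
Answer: 1/91870 ≈ 1.0885e-5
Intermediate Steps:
s = 2 (s = (3*4)/6 = (1/6)*12 = 2)
Q(j) = 3*j (Q(j) = j + j*2 = j + 2*j = 3*j)
1/(92680 + Q(-270)) = 1/(92680 + 3*(-270)) = 1/(92680 - 810) = 1/91870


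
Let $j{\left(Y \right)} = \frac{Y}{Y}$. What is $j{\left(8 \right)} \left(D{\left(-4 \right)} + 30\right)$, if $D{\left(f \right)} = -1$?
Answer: $29$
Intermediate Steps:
$j{\left(Y \right)} = 1$
$j{\left(8 \right)} \left(D{\left(-4 \right)} + 30\right) = 1 \left(-1 + 30\right) = 1 \cdot 29 = 29$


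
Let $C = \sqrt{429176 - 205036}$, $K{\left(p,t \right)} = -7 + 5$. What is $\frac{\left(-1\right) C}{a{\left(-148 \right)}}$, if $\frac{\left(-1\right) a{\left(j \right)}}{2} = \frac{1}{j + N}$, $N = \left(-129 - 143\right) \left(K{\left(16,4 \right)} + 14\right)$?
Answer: $- 3412 \sqrt{56035} \approx -8.0768 \cdot 10^{5}$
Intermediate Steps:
$K{\left(p,t \right)} = -2$
$C = 2 \sqrt{56035}$ ($C = \sqrt{224140} = 2 \sqrt{56035} \approx 473.43$)
$N = -3264$ ($N = \left(-129 - 143\right) \left(-2 + 14\right) = \left(-272\right) 12 = -3264$)
$a{\left(j \right)} = - \frac{2}{-3264 + j}$ ($a{\left(j \right)} = - \frac{2}{j - 3264} = - \frac{2}{-3264 + j}$)
$\frac{\left(-1\right) C}{a{\left(-148 \right)}} = \frac{\left(-1\right) 2 \sqrt{56035}}{\left(-2\right) \frac{1}{-3264 - 148}} = \frac{\left(-2\right) \sqrt{56035}}{\left(-2\right) \frac{1}{-3412}} = \frac{\left(-2\right) \sqrt{56035}}{\left(-2\right) \left(- \frac{1}{3412}\right)} = - 2 \sqrt{56035} \frac{1}{\frac{1}{1706}} = - 2 \sqrt{56035} \cdot 1706 = - 3412 \sqrt{56035}$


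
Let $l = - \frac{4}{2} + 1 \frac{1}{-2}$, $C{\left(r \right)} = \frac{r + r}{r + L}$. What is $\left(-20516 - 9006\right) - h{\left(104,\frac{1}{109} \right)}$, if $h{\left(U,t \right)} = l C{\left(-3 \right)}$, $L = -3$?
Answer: $- \frac{59039}{2} \approx -29520.0$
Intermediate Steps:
$C{\left(r \right)} = \frac{2 r}{-3 + r}$ ($C{\left(r \right)} = \frac{r + r}{r - 3} = \frac{2 r}{-3 + r}$)
$l = - \frac{5}{2}$ ($l = \left(-4\right) \frac{1}{2} + 1 \left(- \frac{1}{2}\right) = -2 - \frac{1}{2} = - \frac{5}{2} \approx -2.5$)
$h{\left(U,t \right)} = - \frac{5}{2}$ ($h{\left(U,t \right)} = - \frac{5 \cdot 2 \left(-3\right) \frac{1}{-3 - 3}}{2} = - \frac{5 \cdot 2 \left(-3\right) \frac{1}{-6}}{2} = - \frac{5 \cdot 2 \left(-3\right) \left(- \frac{1}{6}\right)}{2} = \left(- \frac{5}{2}\right) 1 = - \frac{5}{2}$)
$\left(-20516 - 9006\right) - h{\left(104,\frac{1}{109} \right)} = \left(-20516 - 9006\right) - - \frac{5}{2} = -29522 + \frac{5}{2} = - \frac{59039}{2}$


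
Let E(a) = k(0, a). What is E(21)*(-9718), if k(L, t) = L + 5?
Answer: -48590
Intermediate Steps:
k(L, t) = 5 + L
E(a) = 5 (E(a) = 5 + 0 = 5)
E(21)*(-9718) = 5*(-9718) = -48590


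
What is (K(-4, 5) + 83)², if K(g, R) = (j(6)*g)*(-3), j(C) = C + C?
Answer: 51529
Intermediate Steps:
j(C) = 2*C
K(g, R) = -36*g (K(g, R) = ((2*6)*g)*(-3) = (12*g)*(-3) = -36*g)
(K(-4, 5) + 83)² = (-36*(-4) + 83)² = (144 + 83)² = 227² = 51529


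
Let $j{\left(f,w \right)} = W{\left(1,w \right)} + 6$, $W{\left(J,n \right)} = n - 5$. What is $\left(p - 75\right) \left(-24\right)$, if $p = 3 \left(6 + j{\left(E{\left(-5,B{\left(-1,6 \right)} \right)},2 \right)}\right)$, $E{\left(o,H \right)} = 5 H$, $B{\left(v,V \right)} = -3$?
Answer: $1152$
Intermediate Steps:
$W{\left(J,n \right)} = -5 + n$
$j{\left(f,w \right)} = 1 + w$ ($j{\left(f,w \right)} = \left(-5 + w\right) + 6 = 1 + w$)
$p = 27$ ($p = 3 \left(6 + \left(1 + 2\right)\right) = 3 \left(6 + 3\right) = 3 \cdot 9 = 27$)
$\left(p - 75\right) \left(-24\right) = \left(27 - 75\right) \left(-24\right) = \left(-48\right) \left(-24\right) = 1152$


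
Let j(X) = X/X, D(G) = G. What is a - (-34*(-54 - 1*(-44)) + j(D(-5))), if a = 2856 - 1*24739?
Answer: -22224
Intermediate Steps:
j(X) = 1
a = -21883 (a = 2856 - 24739 = -21883)
a - (-34*(-54 - 1*(-44)) + j(D(-5))) = -21883 - (-34*(-54 - 1*(-44)) + 1) = -21883 - (-34*(-54 + 44) + 1) = -21883 - (-34*(-10) + 1) = -21883 - (340 + 1) = -21883 - 1*341 = -21883 - 341 = -22224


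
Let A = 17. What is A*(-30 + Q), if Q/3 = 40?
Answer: 1530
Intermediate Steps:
Q = 120 (Q = 3*40 = 120)
A*(-30 + Q) = 17*(-30 + 120) = 17*90 = 1530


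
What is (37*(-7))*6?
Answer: -1554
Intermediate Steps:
(37*(-7))*6 = -259*6 = -1554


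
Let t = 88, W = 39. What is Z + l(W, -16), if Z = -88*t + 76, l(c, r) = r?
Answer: -7684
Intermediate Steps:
Z = -7668 (Z = -88*88 + 76 = -7744 + 76 = -7668)
Z + l(W, -16) = -7668 - 16 = -7684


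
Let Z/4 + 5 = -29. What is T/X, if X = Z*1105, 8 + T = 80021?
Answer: -80013/150280 ≈ -0.53243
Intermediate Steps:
Z = -136 (Z = -20 + 4*(-29) = -20 - 116 = -136)
T = 80013 (T = -8 + 80021 = 80013)
X = -150280 (X = -136*1105 = -150280)
T/X = 80013/(-150280) = 80013*(-1/150280) = -80013/150280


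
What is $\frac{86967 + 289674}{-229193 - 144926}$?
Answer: $- \frac{376641}{374119} \approx -1.0067$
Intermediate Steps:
$\frac{86967 + 289674}{-229193 - 144926} = \frac{376641}{-374119} = 376641 \left(- \frac{1}{374119}\right) = - \frac{376641}{374119}$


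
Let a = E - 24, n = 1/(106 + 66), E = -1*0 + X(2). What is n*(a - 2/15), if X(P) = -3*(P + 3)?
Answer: -587/2580 ≈ -0.22752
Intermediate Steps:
X(P) = -9 - 3*P (X(P) = -3*(3 + P) = -9 - 3*P)
E = -15 (E = -1*0 + (-9 - 3*2) = 0 + (-9 - 6) = 0 - 15 = -15)
n = 1/172 ≈ 0.0058140
a = -39 (a = -15 - 24 = -39)
n*(a - 2/15) = (-39 - 2/15)/172 = (1/172)*(-587/15) = -587/2580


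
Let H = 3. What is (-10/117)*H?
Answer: -10/39 ≈ -0.25641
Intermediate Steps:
(-10/117)*H = -10/117*3 = -10/39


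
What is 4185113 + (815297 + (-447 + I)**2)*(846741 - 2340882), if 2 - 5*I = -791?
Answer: -33560975250424/25 ≈ -1.3424e+12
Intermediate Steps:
I = 793/5 (I = 2/5 - 1/5*(-791) = 2/5 + 791/5 = 793/5 ≈ 158.60)
4185113 + (815297 + (-447 + I)**2)*(846741 - 2340882) = 4185113 + (815297 + (-447 + 793/5)**2)*(846741 - 2340882) = 4185113 + (815297 + (-1442/5)**2)*(-1494141) = 4185113 + (815297 + 2079364/25)*(-1494141) = 4185113 + (22461789/25)*(-1494141) = 4185113 - 33561079878249/25 = -33560975250424/25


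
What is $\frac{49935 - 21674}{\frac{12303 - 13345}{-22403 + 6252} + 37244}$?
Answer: $\frac{876091}{1154566} \approx 0.75881$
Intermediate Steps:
$\frac{49935 - 21674}{\frac{12303 - 13345}{-22403 + 6252} + 37244} = \frac{28261}{- \frac{1042}{-16151} + 37244} = \frac{28261}{\left(-1042\right) \left(- \frac{1}{16151}\right) + 37244} = \frac{28261}{\frac{2}{31} + 37244} = \frac{28261}{\frac{1154566}{31}} = 28261 \cdot \frac{31}{1154566} = \frac{876091}{1154566}$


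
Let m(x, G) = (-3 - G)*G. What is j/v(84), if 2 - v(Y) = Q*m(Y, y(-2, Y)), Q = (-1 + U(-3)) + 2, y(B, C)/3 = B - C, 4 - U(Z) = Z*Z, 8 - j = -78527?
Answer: -78535/263158 ≈ -0.29843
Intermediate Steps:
j = 78535 (j = 8 - 1*(-78527) = 8 + 78527 = 78535)
U(Z) = 4 - Z**2 (U(Z) = 4 - Z*Z = 4 - Z**2)
y(B, C) = -3*C + 3*B (y(B, C) = 3*(B - C) = -3*C + 3*B)
m(x, G) = G*(-3 - G)
Q = -4 (Q = (-1 + (4 - 1*(-3)**2)) + 2 = (-1 + (4 - 1*9)) + 2 = (-1 + (4 - 9)) + 2 = (-1 - 5) + 2 = -6 + 2 = -4)
v(Y) = 2 - 4*(-6 - 3*Y)*(-3 - 3*Y) (v(Y) = 2 - (-4)*(-(-3*Y + 3*(-2))*(3 + (-3*Y + 3*(-2)))) = 2 - (-4)*(-(-3*Y - 6)*(3 + (-3*Y - 6))) = 2 - (-4)*(-(-6 - 3*Y)*(3 + (-6 - 3*Y))) = 2 - (-4)*(-(-6 - 3*Y)*(-3 - 3*Y)) = 2 - 4*(-6 - 3*Y)*(-3 - 3*Y))
j/v(84) = 78535/(2 - 36*(1 + 84)*(2 + 84)) = 78535/(2 - 36*85*86) = 78535/(2 - 263160) = 78535/(-263158) = 78535*(-1/263158) = -78535/263158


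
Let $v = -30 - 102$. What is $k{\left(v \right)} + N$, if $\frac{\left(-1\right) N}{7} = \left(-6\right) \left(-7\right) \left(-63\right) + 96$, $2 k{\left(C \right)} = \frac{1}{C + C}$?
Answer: $\frac{9424799}{528} \approx 17850.0$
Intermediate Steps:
$v = -132$
$k{\left(C \right)} = \frac{1}{4 C}$ ($k{\left(C \right)} = \frac{1}{2 \left(C + C\right)} = \frac{1}{2 \cdot 2 C} = \frac{\frac{1}{2} \frac{1}{C}}{2} = \frac{1}{4 C}$)
$N = 17850$ ($N = - 7 \left(\left(-6\right) \left(-7\right) \left(-63\right) + 96\right) = - 7 \left(42 \left(-63\right) + 96\right) = - 7 \left(-2646 + 96\right) = \left(-7\right) \left(-2550\right) = 17850$)
$k{\left(v \right)} + N = \frac{1}{4 \left(-132\right)} + 17850 = \frac{1}{4} \left(- \frac{1}{132}\right) + 17850 = - \frac{1}{528} + 17850 = \frac{9424799}{528}$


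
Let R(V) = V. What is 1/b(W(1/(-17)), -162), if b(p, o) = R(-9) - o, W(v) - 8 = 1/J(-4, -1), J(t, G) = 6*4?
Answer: 1/153 ≈ 0.0065359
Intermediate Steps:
J(t, G) = 24
W(v) = 193/24 (W(v) = 8 + 1/24 = 193/24)
b(p, o) = -9 - o
1/b(W(1/(-17)), -162) = 1/(-9 - 1*(-162)) = 1/(-9 + 162) = 1/153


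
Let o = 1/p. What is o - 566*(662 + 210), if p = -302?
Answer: -149052705/302 ≈ -4.9355e+5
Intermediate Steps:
o = -1/302 (o = 1/(-302) = -1/302 ≈ -0.0033113)
o - 566*(662 + 210) = -1/302 - 566*(662 + 210) = -1/302 - 566*872 = -1/302 - 493552 = -149052705/302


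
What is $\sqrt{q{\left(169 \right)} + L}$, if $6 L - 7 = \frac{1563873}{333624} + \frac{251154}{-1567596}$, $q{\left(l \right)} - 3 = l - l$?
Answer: $\frac{\sqrt{259651349344034983337}}{7263717332} \approx 2.2184$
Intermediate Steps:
$q{\left(l \right)} = 3$ ($q{\left(l \right)} = 3 + \left(l - l\right) = 3 + 0 = 3$)
$L = \frac{55820774005}{29054869328}$ ($L = \frac{7}{6} + \frac{\frac{1563873}{333624} + \frac{251154}{-1567596}}{6} = \frac{7}{6} + \frac{1563873 \cdot \frac{1}{333624} + 251154 \left(- \frac{1}{1567596}\right)}{6} = \frac{7}{6} + \frac{\frac{521291}{111208} - \frac{41859}{261266}}{6} = \frac{7}{6} + \frac{1}{6} \cdot \frac{65770279367}{14527434664} = \frac{7}{6} + \frac{65770279367}{87164607984} = \frac{55820774005}{29054869328} \approx 1.9212$)
$\sqrt{q{\left(169 \right)} + L} = \sqrt{3 + \frac{55820774005}{29054869328}} = \sqrt{\frac{142985381989}{29054869328}} = \frac{\sqrt{259651349344034983337}}{7263717332}$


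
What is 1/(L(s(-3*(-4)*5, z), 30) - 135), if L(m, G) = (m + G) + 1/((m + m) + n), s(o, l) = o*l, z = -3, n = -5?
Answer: -365/104026 ≈ -0.0035087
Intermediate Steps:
s(o, l) = l*o
L(m, G) = G + m + 1/(-5 + 2*m) (L(m, G) = (m + G) + 1/((m + m) - 5) = (G + m) + 1/(2*m - 5) = (G + m) + 1/(-5 + 2*m) = G + m + 1/(-5 + 2*m))
1/(L(s(-3*(-4)*5, z), 30) - 135) = 1/((1 - 5*30 - (-15)*-3*(-4)*5 + 2*(-3*(-3*(-4))*5)² + 2*30*(-3*(-3*(-4))*5))/(-5 + 2*(-3*(-3*(-4))*5)) - 135) = 1/((1 - 150 - (-15)*12*5 + 2*(-36*5)² + 2*30*(-36*5))/(-5 + 2*(-36*5)) - 135) = 1/((1 - 150 - (-15)*60 + 2*(-3*60)² + 2*30*(-3*60))/(-5 + 2*(-3*60)) - 135) = 1/((1 - 150 - 5*(-180) + 2*(-180)² + 2*30*(-180))/(-5 + 2*(-180)) - 135) = 1/((1 - 150 + 900 + 2*32400 - 10800)/(-5 - 360) - 135) = 1/((1 - 150 + 900 + 64800 - 10800)/(-365) - 135) = 1/(-1/365*54751 - 135) = 1/(-54751/365 - 135) = 1/(-104026/365) = -365/104026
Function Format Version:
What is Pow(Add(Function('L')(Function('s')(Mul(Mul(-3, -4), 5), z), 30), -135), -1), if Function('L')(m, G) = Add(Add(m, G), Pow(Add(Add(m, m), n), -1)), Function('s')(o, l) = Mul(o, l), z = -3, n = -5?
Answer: Rational(-365, 104026) ≈ -0.0035087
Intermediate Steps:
Function('s')(o, l) = Mul(l, o)
Function('L')(m, G) = Add(G, m, Pow(Add(-5, Mul(2, m)), -1)) (Function('L')(m, G) = Add(Add(m, G), Pow(Add(Add(m, m), -5), -1)) = Add(Add(G, m), Pow(Add(Mul(2, m), -5), -1)) = Add(Add(G, m), Pow(Add(-5, Mul(2, m)), -1)) = Add(G, m, Pow(Add(-5, Mul(2, m)), -1)))
Pow(Add(Function('L')(Function('s')(Mul(Mul(-3, -4), 5), z), 30), -135), -1) = Pow(Add(Mul(Pow(Add(-5, Mul(2, Mul(-3, Mul(Mul(-3, -4), 5)))), -1), Add(1, Mul(-5, 30), Mul(-5, Mul(-3, Mul(Mul(-3, -4), 5))), Mul(2, Pow(Mul(-3, Mul(Mul(-3, -4), 5)), 2)), Mul(2, 30, Mul(-3, Mul(Mul(-3, -4), 5))))), -135), -1) = Pow(Add(Mul(Pow(Add(-5, Mul(2, Mul(-3, Mul(12, 5)))), -1), Add(1, -150, Mul(-5, Mul(-3, Mul(12, 5))), Mul(2, Pow(Mul(-3, Mul(12, 5)), 2)), Mul(2, 30, Mul(-3, Mul(12, 5))))), -135), -1) = Pow(Add(Mul(Pow(Add(-5, Mul(2, Mul(-3, 60))), -1), Add(1, -150, Mul(-5, Mul(-3, 60)), Mul(2, Pow(Mul(-3, 60), 2)), Mul(2, 30, Mul(-3, 60)))), -135), -1) = Pow(Add(Mul(Pow(Add(-5, Mul(2, -180)), -1), Add(1, -150, Mul(-5, -180), Mul(2, Pow(-180, 2)), Mul(2, 30, -180))), -135), -1) = Pow(Add(Mul(Pow(Add(-5, -360), -1), Add(1, -150, 900, Mul(2, 32400), -10800)), -135), -1) = Pow(Add(Mul(Pow(-365, -1), Add(1, -150, 900, 64800, -10800)), -135), -1) = Pow(Add(Mul(Rational(-1, 365), 54751), -135), -1) = Pow(Add(Rational(-54751, 365), -135), -1) = Pow(Rational(-104026, 365), -1) = Rational(-365, 104026)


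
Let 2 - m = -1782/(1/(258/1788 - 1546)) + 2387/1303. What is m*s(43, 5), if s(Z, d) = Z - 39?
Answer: -2139278377656/194147 ≈ -1.1019e+7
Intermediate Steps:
s(Z, d) = -39 + Z
m = -534819594414/194147 (m = 2 - (-1782/(1/(258/1788 - 1546)) + 2387/1303) = 2 - (-1782/(1/(258*(1/1788) - 1546)) + 2387*(1/1303)) = 2 - (-1782/(1/(43/298 - 1546)) + 2387/1303) = 2 - (-1782/(1/(-460665/298)) + 2387/1303) = 2 - (-1782/(-298/460665) + 2387/1303) = 2 - (-1782*(-460665/298) + 2387/1303) = 2 - (410452515/149 + 2387/1303) = 2 - 1*534819982708/194147 = 2 - 534819982708/194147 = -534819594414/194147 ≈ -2.7547e+6)
m*s(43, 5) = -534819594414*(-39 + 43)/194147 = -534819594414/194147*4 = -2139278377656/194147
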